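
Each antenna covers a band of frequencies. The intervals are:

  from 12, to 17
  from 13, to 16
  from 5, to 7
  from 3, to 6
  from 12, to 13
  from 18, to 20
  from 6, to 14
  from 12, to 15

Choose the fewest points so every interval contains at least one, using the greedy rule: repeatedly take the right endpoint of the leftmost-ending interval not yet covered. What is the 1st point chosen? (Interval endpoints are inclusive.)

6

By right end: [3,6]  [5,7]  [12,13]  [6,14]  [12,15]  [13,16]  [12,17]  [18,20]
[3,6] uncovered → point at 6; [12,13] uncovered → point at 13; [18,20] uncovered → point at 20.
Points: 6, 13, 20 (3 total).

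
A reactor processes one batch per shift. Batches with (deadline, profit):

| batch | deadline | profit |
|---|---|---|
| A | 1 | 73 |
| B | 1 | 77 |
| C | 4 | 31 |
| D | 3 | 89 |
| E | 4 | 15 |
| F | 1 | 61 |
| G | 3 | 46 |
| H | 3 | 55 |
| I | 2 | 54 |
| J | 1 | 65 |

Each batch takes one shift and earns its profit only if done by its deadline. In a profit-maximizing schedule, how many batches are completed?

4

Sort by profit descending; place each in the latest free slot ≤ its deadline.
Profit order: D=89 B=77 A=73 J=65 F=61 H=55 I=54 G=46 C=31 E=15
Assign: D→slot 3, B→slot 1, A skipped, J skipped, F skipped, H→slot 2, I skipped, G skipped, C→slot 4, E skipped.
Slots: [1:B] [2:H] [3:D] [4:C]
4 of 10 scheduled.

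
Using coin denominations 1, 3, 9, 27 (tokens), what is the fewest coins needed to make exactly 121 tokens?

Use the largest denomination that fits, subtract, and repeat.
121 − 4×27→13 − 1×9→4 − 1×3→1 − 1×1→0
Total coins = 4 + 1 + 1 + 1 = 7

7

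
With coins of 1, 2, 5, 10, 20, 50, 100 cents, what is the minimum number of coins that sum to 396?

8

Greedy: take as many of the largest coin as possible, then repeat with the remainder.
396 − 3×100→96 − 1×50→46 − 2×20→6 − 1×5→1 − 1×1→0
Total coins = 3 + 1 + 2 + 1 + 1 = 8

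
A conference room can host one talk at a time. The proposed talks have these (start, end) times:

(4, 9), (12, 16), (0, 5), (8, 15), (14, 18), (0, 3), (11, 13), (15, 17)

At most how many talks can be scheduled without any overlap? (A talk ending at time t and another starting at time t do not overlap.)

By end time: (0,3), (0,5), (4,9), (11,13), (8,15), (12,16), (15,17), (14,18).
Pick (0,3); next start ≥ 3 → (4,9); next start ≥ 9 → (11,13); next start ≥ 13 → (15,17).
Selected 4 talks.

4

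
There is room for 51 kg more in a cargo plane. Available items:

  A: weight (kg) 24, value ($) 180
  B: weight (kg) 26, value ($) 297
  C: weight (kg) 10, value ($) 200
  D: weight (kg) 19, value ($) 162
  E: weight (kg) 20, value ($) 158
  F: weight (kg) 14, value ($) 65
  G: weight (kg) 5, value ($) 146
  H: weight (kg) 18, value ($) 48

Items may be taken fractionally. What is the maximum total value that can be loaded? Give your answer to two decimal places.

Sort by value per unit weight and fill in that order.
Order: G (146/5=29.20) > C (200/10=20.00) > B (297/26=11.42) > D (162/19=8.53) > E (158/20=7.90) > A (180/24=7.50) > F (65/14=4.64) > H (48/18=2.67)
Fill: take G (5 @ 146) → take C (10 @ 200) → take B (26 @ 297) → take 10/19 of D → 85.26; 51/51 used.
Total value = 728.26

728.26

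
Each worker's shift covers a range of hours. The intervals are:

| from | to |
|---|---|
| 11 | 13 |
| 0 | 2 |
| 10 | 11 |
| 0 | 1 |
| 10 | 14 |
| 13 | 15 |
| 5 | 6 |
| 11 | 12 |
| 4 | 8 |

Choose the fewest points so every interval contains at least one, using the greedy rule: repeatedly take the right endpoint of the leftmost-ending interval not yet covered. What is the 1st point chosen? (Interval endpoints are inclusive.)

Sort by right endpoint; whenever an interval is uncovered, place a point at its right end.
By right end: [0,1]  [0,2]  [5,6]  [4,8]  [10,11]  [11,12]  [11,13]  [10,14]  [13,15]
[0,1] uncovered → point at 1; [5,6] uncovered → point at 6; [10,11] uncovered → point at 11; [13,15] uncovered → point at 15.
Points: 1, 6, 11, 15 (4 total).

1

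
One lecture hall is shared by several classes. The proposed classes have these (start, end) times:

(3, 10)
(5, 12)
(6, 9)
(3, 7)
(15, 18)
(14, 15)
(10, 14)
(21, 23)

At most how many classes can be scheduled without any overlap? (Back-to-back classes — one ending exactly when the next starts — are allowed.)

5

Sort by end time and greedily take each interval whose start is ≥ the last chosen end.
Sorted by end: (3,7)  (6,9)  (3,10)  (5,12)  (10,14)  (14,15)  (15,18)  (21,23)
take (3,7); skip (5,12); take (10,14); take (14,15); take (15,18); take (21,23).
Selected 5 classes.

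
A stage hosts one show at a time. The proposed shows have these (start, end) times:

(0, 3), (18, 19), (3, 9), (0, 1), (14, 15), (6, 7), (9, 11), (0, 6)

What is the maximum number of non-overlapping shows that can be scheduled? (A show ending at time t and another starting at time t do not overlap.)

5

Sort by end time and greedily take each interval whose start is ≥ the last chosen end.
By end time: (0,1), (0,3), (0,6), (6,7), (3,9), (9,11), (14,15), (18,19).
Pick (0,1); next start ≥ 1 → (6,7); next start ≥ 7 → (9,11); next start ≥ 11 → (14,15); next start ≥ 15 → (18,19).
Selected 5 shows.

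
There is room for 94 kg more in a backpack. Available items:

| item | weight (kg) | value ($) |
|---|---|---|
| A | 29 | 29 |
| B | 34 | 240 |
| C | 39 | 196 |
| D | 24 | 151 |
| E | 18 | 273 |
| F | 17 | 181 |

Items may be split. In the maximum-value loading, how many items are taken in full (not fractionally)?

Greedy by value/weight ratio, highest first.
Order: E (273/18=15.17) > F (181/17=10.65) > B (240/34=7.06) > D (151/24=6.29) > C (196/39=5.03) > A (29/29=1.00)
Fill: take E (18 @ 273) → take F (17 @ 181) → take B (34 @ 240) → take D (24 @ 151) → take 1/39 of C → 5.03; 94/94 used.
4 item(s) taken whole; one partial (take 1/39 of C).

4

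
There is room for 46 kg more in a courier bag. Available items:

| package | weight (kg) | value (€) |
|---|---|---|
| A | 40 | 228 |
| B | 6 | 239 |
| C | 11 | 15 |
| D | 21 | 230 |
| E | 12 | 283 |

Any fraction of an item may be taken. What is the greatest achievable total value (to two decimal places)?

Greedy by value/weight ratio, highest first.
Ratios (sorted): B 39.83, E 23.58, D 10.95, A 5.70, C 1.36
take B (6 @ 239); take E (12 @ 283); take D (21 @ 230); take 7/40 of A → 39.90. Capacity used 46/46.
Total value = 791.90

791.90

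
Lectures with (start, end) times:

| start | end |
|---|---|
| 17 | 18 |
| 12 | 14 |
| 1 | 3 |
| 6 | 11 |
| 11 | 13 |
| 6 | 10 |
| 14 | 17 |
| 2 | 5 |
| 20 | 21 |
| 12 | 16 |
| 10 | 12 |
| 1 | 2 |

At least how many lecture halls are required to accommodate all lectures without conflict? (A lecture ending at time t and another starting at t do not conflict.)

Count concurrent intervals with a sweep; the peak is the room count.
Events (time:±→running): 1:+→1 1:+→2 2:-→1 2:+→2 3:-→1 5:-→0 6:+→1 6:+→2 10:-→1 10:+→2 11:-→1 11:+→2 12:-→1 12:+→2 12:+→3 … peak 3.

3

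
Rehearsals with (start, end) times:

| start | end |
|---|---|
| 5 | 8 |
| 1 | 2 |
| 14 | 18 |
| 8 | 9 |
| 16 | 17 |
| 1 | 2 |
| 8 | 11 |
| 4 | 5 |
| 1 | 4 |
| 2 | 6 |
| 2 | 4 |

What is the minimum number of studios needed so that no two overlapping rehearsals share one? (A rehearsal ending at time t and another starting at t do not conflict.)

3

Count concurrent intervals with a sweep; the peak is the room count.
Events (time:±→running): 1:+→1 1:+→2 1:+→3 … peak 3.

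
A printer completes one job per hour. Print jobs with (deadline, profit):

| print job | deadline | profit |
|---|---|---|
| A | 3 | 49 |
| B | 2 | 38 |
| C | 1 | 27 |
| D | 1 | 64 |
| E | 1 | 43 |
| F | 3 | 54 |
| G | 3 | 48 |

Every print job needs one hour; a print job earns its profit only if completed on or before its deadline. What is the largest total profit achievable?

167

Take jobs in profit order; each goes to the latest open slot no later than its deadline.
Profit order: D=64 F=54 A=49 G=48 E=43 B=38 C=27
Assign: D→slot 1, F→slot 3, A→slot 2, G skipped, E skipped, B skipped, C skipped.
Slots: [1:D] [2:A] [3:F]
Profit = 64 + 49 + 54 = 167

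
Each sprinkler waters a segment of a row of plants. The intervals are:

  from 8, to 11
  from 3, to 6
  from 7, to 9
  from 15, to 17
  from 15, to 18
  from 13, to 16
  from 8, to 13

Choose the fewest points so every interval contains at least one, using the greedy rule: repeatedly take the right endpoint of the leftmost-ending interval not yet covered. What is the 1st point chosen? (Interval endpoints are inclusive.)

Process intervals by earliest right end; each time one isn't hit yet, stab at its right endpoint.
Sorted: [3,6] [7,9] [8,11] [8,13] [13,16] [15,17] [15,18]
{[3,6]} hit by 6; {[7,9],[8,11],[8,13]} hit by 9; {[13,16],[15,17],[15,18]} hit by 16.
Points: 6, 9, 16 (3 total).

6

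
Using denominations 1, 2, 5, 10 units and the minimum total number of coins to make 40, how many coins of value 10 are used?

4

40 − 4×10→0
Count of 10: 4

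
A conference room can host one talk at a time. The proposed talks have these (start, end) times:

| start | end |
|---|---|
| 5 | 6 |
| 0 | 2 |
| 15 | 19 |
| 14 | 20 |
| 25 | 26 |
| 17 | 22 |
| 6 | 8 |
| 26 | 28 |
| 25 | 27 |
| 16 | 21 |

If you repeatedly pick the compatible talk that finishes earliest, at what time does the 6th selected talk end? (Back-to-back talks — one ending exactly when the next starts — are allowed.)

Sort by end time and greedily take each interval whose start is ≥ the last chosen end.
Sorted by end: (0,2)  (5,6)  (6,8)  (15,19)  (14,20)  (16,21)  (17,22)  (25,26)  (25,27)  (26,28)
take (0,2); take (5,6); take (6,8); take (15,19); take (25,26); take (26,28).
Selected: (0,2) (5,6) (6,8) (15,19) (25,26) (26,28)

28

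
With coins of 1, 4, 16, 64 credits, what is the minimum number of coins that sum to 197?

5

197 = 3×64 + 1×4 + 1×1
Total coins = 3 + 1 + 1 = 5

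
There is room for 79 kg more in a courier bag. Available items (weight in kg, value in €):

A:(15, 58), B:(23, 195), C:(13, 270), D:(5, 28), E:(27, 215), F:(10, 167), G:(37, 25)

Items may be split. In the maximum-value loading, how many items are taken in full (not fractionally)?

Ratios (sorted): C 20.77, F 16.70, B 8.48, E 7.96, D 5.60, A 3.87, G 0.68
take C (13 @ 270); take F (10 @ 167); take B (23 @ 195); take E (27 @ 215); take D (5 @ 28); take 1/15 of A → 3.87. Capacity used 79/79.
5 item(s) taken whole; one partial (take 1/15 of A).

5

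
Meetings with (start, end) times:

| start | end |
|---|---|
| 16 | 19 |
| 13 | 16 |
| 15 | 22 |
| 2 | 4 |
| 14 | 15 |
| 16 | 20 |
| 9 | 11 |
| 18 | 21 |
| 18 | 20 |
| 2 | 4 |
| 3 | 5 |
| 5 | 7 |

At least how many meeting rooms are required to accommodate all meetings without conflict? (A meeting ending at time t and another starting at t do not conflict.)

Count concurrent intervals with a sweep; the peak is the room count.
Events (time:±→running): 2:+→1 2:+→2 3:+→3 4:-→2 4:-→1 5:-→0 5:+→1 7:-→0 9:+→1 11:-→0 13:+→1 14:+→2 15:-→1 15:+→2 16:-→1 16:+→2 16:+→3 18:+→4 18:+→5 … peak 5.

5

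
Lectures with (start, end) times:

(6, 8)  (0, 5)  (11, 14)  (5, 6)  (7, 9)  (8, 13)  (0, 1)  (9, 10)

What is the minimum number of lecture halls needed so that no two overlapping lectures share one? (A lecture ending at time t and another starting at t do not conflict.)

The answer is the maximum number of intervals overlapping at any instant.
Events (time:±→running): 0:+→1 0:+→2 … peak 2.

2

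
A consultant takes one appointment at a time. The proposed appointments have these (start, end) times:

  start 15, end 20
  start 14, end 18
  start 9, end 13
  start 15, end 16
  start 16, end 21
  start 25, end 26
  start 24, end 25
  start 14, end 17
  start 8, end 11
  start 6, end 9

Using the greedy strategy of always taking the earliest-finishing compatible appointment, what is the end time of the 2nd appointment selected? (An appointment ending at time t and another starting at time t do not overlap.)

13

Order by finish time; keep every interval that doesn't clash with the previous kept one.
By end time: (6,9), (8,11), (9,13), (15,16), (14,17), (14,18), (15,20), (16,21), (24,25), (25,26).
Pick (6,9); next start ≥ 9 → (9,13); next start ≥ 13 → (15,16); next start ≥ 16 → (16,21); next start ≥ 21 → (24,25); next start ≥ 25 → (25,26).
Selected: (6,9) (9,13) (15,16) (16,21) (24,25) (25,26)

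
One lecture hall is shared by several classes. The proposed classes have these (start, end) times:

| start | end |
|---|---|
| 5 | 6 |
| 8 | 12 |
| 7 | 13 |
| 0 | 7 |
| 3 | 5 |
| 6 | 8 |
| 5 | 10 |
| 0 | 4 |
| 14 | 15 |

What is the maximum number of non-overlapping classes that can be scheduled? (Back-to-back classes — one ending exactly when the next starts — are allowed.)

5

Sort by end time and greedily take each interval whose start is ≥ the last chosen end.
By end time: (0,4), (3,5), (5,6), (0,7), (6,8), (5,10), (8,12), (7,13), (14,15).
Pick (0,4); next start ≥ 4 → (5,6); next start ≥ 6 → (6,8); next start ≥ 8 → (8,12); next start ≥ 12 → (14,15).
Selected 5 classes.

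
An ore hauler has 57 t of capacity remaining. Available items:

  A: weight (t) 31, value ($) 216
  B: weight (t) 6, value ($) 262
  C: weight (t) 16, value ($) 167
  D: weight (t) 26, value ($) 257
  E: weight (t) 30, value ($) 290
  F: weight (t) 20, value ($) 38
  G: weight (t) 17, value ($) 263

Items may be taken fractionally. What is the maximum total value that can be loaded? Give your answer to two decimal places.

869.92

Greedy by value/weight ratio, highest first.
Ratios (sorted): B 43.67, G 15.47, C 10.44, D 9.88, E 9.67, A 6.97, F 1.90
take B (6 @ 262); take G (17 @ 263); take C (16 @ 167); take 18/26 of D → 177.92. Capacity used 57/57.
Total value = 869.92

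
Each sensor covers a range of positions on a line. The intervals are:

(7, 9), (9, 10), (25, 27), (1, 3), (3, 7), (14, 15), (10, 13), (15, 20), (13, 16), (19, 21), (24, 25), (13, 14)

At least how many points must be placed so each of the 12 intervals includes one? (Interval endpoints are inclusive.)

6

Process intervals by earliest right end; each time one isn't hit yet, stab at its right endpoint.
Sorted: [1,3] [3,7] [7,9] [9,10] [10,13] [13,14] [14,15] [13,16] [15,20] [19,21] [24,25] [25,27]
{[1,3],[3,7]} hit by 3; {[7,9],[9,10]} hit by 9; {[10,13],[13,14]} hit by 13; {[14,15],[13,16],[15,20]} hit by 15; {[19,21]} hit by 21; {[24,25],[25,27]} hit by 25.
Points: 3, 9, 13, 15, 21, 25 (6 total).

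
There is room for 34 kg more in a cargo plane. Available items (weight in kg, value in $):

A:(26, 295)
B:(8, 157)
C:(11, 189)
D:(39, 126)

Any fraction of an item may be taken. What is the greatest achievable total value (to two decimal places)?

516.19

Greedy by value/weight ratio, highest first.
Ratios (sorted): B 19.62, C 17.18, A 11.35, D 3.23
take B (8 @ 157); take C (11 @ 189); take 15/26 of A → 170.19. Capacity used 34/34.
Total value = 516.19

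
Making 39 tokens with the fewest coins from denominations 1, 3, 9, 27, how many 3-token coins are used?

1

Use the largest denomination that fits, subtract, and repeat.
39 − 1×27→12 − 1×9→3 − 1×3→0
Count of 3: 1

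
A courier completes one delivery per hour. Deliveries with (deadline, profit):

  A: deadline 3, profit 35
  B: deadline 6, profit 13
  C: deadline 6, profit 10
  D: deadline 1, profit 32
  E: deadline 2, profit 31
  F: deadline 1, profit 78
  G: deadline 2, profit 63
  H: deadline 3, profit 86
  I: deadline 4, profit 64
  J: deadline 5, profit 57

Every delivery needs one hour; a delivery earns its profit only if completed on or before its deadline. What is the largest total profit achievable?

361

Sort by profit descending; place each in the latest free slot ≤ its deadline.
Profit order: H=86 F=78 I=64 G=63 J=57 A=35 D=32 E=31 B=13 C=10
Assign: H→slot 3, F→slot 1, I→slot 4, G→slot 2, J→slot 5, A skipped, D skipped, E skipped, B→slot 6, C skipped.
Slots: [1:F] [2:G] [3:H] [4:I] [5:J] [6:B]
Profit = 78 + 63 + 86 + 64 + 57 + 13 = 361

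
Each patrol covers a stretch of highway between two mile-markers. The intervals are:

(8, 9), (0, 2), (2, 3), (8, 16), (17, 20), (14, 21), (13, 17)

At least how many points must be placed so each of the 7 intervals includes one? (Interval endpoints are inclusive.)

By right end: [0,2]  [2,3]  [8,9]  [8,16]  [13,17]  [17,20]  [14,21]
[0,2] uncovered → point at 2; [8,9] uncovered → point at 9; [13,17] uncovered → point at 17.
Points: 2, 9, 17 (3 total).

3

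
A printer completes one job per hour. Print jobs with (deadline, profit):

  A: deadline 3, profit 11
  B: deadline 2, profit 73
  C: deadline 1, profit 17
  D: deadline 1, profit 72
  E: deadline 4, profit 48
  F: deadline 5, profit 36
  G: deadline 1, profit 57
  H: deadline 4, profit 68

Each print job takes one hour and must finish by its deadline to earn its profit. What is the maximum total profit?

Sort by profit descending; place each in the latest free slot ≤ its deadline.
By profit: B(d2,73), D(d1,72), H(d4,68), G(d1,57), E(d4,48), F(d5,36), C(d1,17), A(d3,11)
B→slot 2; D→slot 1; H→slot 4; G skipped; E→slot 3; F→slot 5; C skipped; A skipped.
Profit = 72 + 73 + 48 + 68 + 36 = 297

297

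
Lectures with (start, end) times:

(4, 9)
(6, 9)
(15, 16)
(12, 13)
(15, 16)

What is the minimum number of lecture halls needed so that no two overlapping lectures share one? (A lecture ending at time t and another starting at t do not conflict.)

starts: [4, 6, 12, 15, 15]
ends:   [9, 9, 13, 16, 16]
s4→1 s6→2  — peak 2.

2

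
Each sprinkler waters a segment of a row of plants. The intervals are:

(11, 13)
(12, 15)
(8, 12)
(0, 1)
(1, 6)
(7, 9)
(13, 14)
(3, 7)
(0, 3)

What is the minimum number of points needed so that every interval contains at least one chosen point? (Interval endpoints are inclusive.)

4

By right end: [0,1]  [0,3]  [1,6]  [3,7]  [7,9]  [8,12]  [11,13]  [13,14]  [12,15]
[0,1] uncovered → point at 1; [3,7] uncovered → point at 7; [8,12] uncovered → point at 12; [13,14] uncovered → point at 14.
Points: 1, 7, 12, 14 (4 total).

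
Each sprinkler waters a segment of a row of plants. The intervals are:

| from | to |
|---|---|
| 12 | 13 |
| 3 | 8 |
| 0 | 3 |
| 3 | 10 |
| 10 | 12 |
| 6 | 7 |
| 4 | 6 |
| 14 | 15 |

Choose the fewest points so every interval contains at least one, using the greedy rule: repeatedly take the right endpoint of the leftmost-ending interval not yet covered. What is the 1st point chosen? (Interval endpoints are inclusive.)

3

Sort by right endpoint; whenever an interval is uncovered, place a point at its right end.
Sorted: [0,3] [4,6] [6,7] [3,8] [3,10] [10,12] [12,13] [14,15]
{[0,3]} hit by 3; {[4,6],[6,7],[3,8],[3,10]} hit by 6; {[10,12],[12,13]} hit by 12; {[14,15]} hit by 15.
Points: 3, 6, 12, 15 (4 total).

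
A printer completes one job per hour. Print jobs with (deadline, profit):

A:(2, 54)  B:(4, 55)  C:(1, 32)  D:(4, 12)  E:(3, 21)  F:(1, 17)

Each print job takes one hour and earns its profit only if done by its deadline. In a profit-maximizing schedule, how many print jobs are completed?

4

Take jobs in profit order; each goes to the latest open slot no later than its deadline.
By profit: B(d4,55), A(d2,54), C(d1,32), E(d3,21), F(d1,17), D(d4,12)
B→slot 4; A→slot 2; C→slot 1; E→slot 3; F skipped; D skipped.
4 of 6 scheduled.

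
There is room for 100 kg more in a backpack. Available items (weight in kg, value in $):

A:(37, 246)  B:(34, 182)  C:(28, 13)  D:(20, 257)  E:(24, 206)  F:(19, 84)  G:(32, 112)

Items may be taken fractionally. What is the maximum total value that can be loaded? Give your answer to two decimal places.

810.71

Sort by value per unit weight and fill in that order.
Ratios (sorted): D 12.85, E 8.58, A 6.65, B 5.35, F 4.42, G 3.50, C 0.46
take D (20 @ 257); take E (24 @ 206); take A (37 @ 246); take 19/34 of B → 101.71. Capacity used 100/100.
Total value = 810.71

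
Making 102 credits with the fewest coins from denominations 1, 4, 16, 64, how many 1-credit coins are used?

2

Use the largest denomination that fits, subtract, and repeat.
102 = 1×64 + 2×16 + 1×4 + 2×1
Count of 1: 2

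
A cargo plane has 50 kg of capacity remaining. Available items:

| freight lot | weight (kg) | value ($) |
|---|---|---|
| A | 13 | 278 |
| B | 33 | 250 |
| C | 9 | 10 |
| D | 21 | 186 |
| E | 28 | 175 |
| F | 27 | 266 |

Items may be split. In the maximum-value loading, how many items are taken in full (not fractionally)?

Greedy by value/weight ratio, highest first.
Order: A (278/13=21.38) > F (266/27=9.85) > D (186/21=8.86) > B (250/33=7.58) > E (175/28=6.25) > C (10/9=1.11)
Fill: take A (13 @ 278) → take F (27 @ 266) → take 10/21 of D → 88.57; 50/50 used.
2 item(s) taken whole; one partial (take 10/21 of D).

2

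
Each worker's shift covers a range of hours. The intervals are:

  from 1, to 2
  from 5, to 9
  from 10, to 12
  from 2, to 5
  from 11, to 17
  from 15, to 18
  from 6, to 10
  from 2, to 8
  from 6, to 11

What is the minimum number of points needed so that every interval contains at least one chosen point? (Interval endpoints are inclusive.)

4

By right end: [1,2]  [2,5]  [2,8]  [5,9]  [6,10]  [6,11]  [10,12]  [11,17]  [15,18]
[1,2] uncovered → point at 2; [5,9] uncovered → point at 9; [10,12] uncovered → point at 12; [15,18] uncovered → point at 18.
Points: 2, 9, 12, 18 (4 total).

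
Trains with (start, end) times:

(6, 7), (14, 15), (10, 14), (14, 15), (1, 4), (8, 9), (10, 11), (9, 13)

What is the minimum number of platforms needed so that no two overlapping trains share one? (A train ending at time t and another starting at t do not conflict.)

Events (time:±→running): 1:+→1 4:-→0 6:+→1 7:-→0 8:+→1 9:-→0 9:+→1 10:+→2 10:+→3 … peak 3.

3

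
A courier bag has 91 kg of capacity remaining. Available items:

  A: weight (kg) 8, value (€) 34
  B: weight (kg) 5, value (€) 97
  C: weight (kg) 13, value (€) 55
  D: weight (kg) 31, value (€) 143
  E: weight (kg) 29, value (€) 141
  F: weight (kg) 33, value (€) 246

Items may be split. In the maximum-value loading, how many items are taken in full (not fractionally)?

Order: B (97/5=19.40) > F (246/33=7.45) > E (141/29=4.86) > D (143/31=4.61) > A (34/8=4.25) > C (55/13=4.23)
Fill: take B (5 @ 97) → take F (33 @ 246) → take E (29 @ 141) → take 24/31 of D → 110.71; 91/91 used.
3 item(s) taken whole; one partial (take 24/31 of D).

3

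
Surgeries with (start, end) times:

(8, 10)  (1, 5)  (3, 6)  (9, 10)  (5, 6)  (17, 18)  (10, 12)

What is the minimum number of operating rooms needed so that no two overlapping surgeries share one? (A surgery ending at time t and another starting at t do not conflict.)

starts: [1, 3, 5, 8, 9, 10, 17]
ends:   [5, 6, 6, 10, 10, 12, 18]
s1→1 s3→2  — peak 2.

2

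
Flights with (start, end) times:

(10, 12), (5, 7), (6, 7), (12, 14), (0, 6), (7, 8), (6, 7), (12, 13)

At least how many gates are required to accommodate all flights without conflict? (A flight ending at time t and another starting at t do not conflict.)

Count concurrent intervals with a sweep; the peak is the room count.
starts: [0, 5, 6, 6, 7, 10, 12, 12]
ends:   [6, 7, 7, 7, 8, 12, 13, 14]
s0→1 s5→2 e6→1 s6→2 s6→3  — peak 3.

3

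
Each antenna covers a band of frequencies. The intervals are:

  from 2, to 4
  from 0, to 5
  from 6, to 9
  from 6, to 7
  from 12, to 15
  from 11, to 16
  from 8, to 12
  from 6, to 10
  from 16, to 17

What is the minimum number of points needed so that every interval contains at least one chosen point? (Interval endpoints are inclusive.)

Sorted: [2,4] [0,5] [6,7] [6,9] [6,10] [8,12] [12,15] [11,16] [16,17]
{[2,4],[0,5]} hit by 4; {[6,7],[6,9],[6,10]} hit by 7; {[8,12],[12,15],[11,16]} hit by 12; {[16,17]} hit by 17.
Points: 4, 7, 12, 17 (4 total).

4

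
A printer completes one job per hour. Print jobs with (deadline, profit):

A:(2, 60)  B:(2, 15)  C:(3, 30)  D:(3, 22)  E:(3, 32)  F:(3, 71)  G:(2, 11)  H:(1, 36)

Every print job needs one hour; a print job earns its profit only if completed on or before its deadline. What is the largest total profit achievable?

Profit order: F=71 A=60 H=36 E=32 C=30 D=22 B=15 G=11
Assign: F→slot 3, A→slot 2, H→slot 1, E skipped, C skipped, D skipped, B skipped, G skipped.
Slots: [1:H] [2:A] [3:F]
Profit = 36 + 60 + 71 = 167

167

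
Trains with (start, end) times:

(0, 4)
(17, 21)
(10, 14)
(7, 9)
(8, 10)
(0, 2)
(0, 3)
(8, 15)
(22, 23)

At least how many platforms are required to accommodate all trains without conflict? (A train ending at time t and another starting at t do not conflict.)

3

Count concurrent intervals with a sweep; the peak is the room count.
starts: [0, 0, 0, 7, 8, 8, 10, 17, 22]
ends:   [2, 3, 4, 9, 10, 14, 15, 21, 23]
s0→1 s0→2 s0→3  — peak 3.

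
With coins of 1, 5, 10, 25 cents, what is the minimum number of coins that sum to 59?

Greedy: take as many of the largest coin as possible, then repeat with the remainder.
59 − 2×25→9 − 1×5→4 − 4×1→0
Total coins = 2 + 1 + 4 = 7

7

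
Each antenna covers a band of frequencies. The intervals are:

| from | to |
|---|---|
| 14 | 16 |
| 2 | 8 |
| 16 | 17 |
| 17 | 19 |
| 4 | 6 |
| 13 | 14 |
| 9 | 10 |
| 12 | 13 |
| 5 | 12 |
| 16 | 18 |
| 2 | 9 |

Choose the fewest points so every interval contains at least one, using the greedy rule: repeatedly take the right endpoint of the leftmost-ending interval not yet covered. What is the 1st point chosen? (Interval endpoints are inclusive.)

6

By right end: [4,6]  [2,8]  [2,9]  [9,10]  [5,12]  [12,13]  [13,14]  [14,16]  [16,17]  [16,18]  [17,19]
[4,6] uncovered → point at 6; [9,10] uncovered → point at 10; [12,13] uncovered → point at 13; [14,16] uncovered → point at 16; [17,19] uncovered → point at 19.
Points: 6, 10, 13, 16, 19 (5 total).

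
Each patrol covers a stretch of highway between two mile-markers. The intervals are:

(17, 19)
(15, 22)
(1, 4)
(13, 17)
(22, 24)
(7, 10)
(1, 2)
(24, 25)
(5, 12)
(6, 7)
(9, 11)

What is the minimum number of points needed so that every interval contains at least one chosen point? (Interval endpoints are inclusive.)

Sorted: [1,2] [1,4] [6,7] [7,10] [9,11] [5,12] [13,17] [17,19] [15,22] [22,24] [24,25]
{[1,2],[1,4]} hit by 2; {[6,7],[7,10]} hit by 7; {[9,11],[5,12]} hit by 11; {[13,17],[17,19],[15,22]} hit by 17; {[22,24],[24,25]} hit by 24.
Points: 2, 7, 11, 17, 24 (5 total).

5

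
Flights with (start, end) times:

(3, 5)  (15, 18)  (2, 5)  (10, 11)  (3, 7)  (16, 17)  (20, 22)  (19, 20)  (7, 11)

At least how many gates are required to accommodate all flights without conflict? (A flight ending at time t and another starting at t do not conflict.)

The answer is the maximum number of intervals overlapping at any instant.
Events (time:±→running): 2:+→1 3:+→2 3:+→3 … peak 3.

3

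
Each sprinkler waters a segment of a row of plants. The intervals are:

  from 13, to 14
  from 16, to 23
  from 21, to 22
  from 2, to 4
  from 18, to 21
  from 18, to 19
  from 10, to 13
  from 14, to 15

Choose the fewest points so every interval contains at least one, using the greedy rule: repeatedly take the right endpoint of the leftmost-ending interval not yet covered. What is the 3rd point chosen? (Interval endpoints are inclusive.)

15

Process intervals by earliest right end; each time one isn't hit yet, stab at its right endpoint.
Sorted: [2,4] [10,13] [13,14] [14,15] [18,19] [18,21] [21,22] [16,23]
{[2,4]} hit by 4; {[10,13],[13,14]} hit by 13; {[14,15]} hit by 15; {[18,19],[18,21]} hit by 19; {[21,22],[16,23]} hit by 22.
Points: 4, 13, 15, 19, 22 (5 total).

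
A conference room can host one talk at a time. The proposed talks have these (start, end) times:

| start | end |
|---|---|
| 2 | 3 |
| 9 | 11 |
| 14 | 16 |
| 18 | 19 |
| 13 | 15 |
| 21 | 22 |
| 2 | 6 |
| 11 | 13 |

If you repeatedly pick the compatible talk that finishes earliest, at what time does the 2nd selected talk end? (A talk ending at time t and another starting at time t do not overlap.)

11

Sort by end time and greedily take each interval whose start is ≥ the last chosen end.
By end time: (2,3), (2,6), (9,11), (11,13), (13,15), (14,16), (18,19), (21,22).
Pick (2,3); next start ≥ 3 → (9,11); next start ≥ 11 → (11,13); next start ≥ 13 → (13,15); next start ≥ 15 → (18,19); next start ≥ 19 → (21,22).
Selected: (2,3) (9,11) (11,13) (13,15) (18,19) (21,22)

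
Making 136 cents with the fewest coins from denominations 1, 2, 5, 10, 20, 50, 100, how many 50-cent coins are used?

0

Greedy: take as many of the largest coin as possible, then repeat with the remainder.
136 = 1×100 + 1×20 + 1×10 + 1×5 + 1×1
Count of 50: 0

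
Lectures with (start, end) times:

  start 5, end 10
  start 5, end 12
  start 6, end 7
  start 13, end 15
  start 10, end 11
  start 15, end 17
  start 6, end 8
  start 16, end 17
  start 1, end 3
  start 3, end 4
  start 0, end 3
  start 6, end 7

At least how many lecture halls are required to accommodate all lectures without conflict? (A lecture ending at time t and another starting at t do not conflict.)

5

Count concurrent intervals with a sweep; the peak is the room count.
starts: [0, 1, 3, 5, 5, 6, 6, 6, 10, 13, 15, 16]
ends:   [3, 3, 4, 7, 7, 8, 10, 11, 12, 15, 17, 17]
s0→1 s1→2 e3→1 e3→0 s3→1 e4→0 s5→1 s5→2 s6→3 s6→4 s6→5  — peak 5.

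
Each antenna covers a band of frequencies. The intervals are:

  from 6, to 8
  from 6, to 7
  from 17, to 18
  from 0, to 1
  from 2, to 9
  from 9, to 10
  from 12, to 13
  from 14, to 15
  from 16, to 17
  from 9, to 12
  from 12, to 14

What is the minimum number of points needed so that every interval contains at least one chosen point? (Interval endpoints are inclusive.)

Sort by right endpoint; whenever an interval is uncovered, place a point at its right end.
Sorted: [0,1] [6,7] [6,8] [2,9] [9,10] [9,12] [12,13] [12,14] [14,15] [16,17] [17,18]
{[0,1]} hit by 1; {[6,7],[6,8],[2,9]} hit by 7; {[9,10],[9,12]} hit by 10; {[12,13],[12,14]} hit by 13; {[14,15]} hit by 15; {[16,17],[17,18]} hit by 17.
Points: 1, 7, 10, 13, 15, 17 (6 total).

6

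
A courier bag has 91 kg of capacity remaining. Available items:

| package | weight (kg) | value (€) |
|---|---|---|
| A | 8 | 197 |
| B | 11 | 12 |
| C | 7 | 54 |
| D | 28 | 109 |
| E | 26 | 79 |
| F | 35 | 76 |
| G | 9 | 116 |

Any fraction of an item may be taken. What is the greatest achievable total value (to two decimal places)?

Greedy by value/weight ratio, highest first.
Ratios (sorted): A 24.62, G 12.89, C 7.71, D 3.89, E 3.04, F 2.17, B 1.09
take A (8 @ 197); take G (9 @ 116); take C (7 @ 54); take D (28 @ 109); take E (26 @ 79); take 13/35 of F → 28.23. Capacity used 91/91.
Total value = 583.23

583.23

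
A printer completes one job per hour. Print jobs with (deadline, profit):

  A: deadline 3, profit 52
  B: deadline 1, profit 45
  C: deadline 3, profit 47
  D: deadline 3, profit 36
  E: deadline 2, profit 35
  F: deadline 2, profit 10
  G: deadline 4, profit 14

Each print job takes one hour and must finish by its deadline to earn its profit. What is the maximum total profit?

158

Sort by profit descending; place each in the latest free slot ≤ its deadline.
By profit: A(d3,52), C(d3,47), B(d1,45), D(d3,36), E(d2,35), G(d4,14), F(d2,10)
A→slot 3; C→slot 2; B→slot 1; D skipped; E skipped; G→slot 4; F skipped.
Profit = 45 + 47 + 52 + 14 = 158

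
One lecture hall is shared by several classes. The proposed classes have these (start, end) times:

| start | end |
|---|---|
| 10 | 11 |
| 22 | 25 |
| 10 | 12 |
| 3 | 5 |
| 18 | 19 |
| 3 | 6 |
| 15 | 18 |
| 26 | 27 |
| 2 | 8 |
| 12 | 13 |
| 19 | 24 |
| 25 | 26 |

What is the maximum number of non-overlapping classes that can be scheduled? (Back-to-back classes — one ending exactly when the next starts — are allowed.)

Sort by end time and greedily take each interval whose start is ≥ the last chosen end.
By end time: (3,5), (3,6), (2,8), (10,11), (10,12), (12,13), (15,18), (18,19), (19,24), (22,25), (25,26), (26,27).
Pick (3,5); next start ≥ 5 → (10,11); next start ≥ 11 → (12,13); next start ≥ 13 → (15,18); next start ≥ 18 → (18,19); next start ≥ 19 → (19,24); next start ≥ 24 → (25,26); next start ≥ 26 → (26,27).
Selected 8 classes.

8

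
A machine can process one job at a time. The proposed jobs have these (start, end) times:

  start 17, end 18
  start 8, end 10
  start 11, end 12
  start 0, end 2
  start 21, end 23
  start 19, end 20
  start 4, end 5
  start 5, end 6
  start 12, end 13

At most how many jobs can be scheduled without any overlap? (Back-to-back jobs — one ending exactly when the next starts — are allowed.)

9

Order by finish time; keep every interval that doesn't clash with the previous kept one.
Sorted by end: (0,2)  (4,5)  (5,6)  (8,10)  (11,12)  (12,13)  (17,18)  (19,20)  (21,23)
take (0,2); take (4,5); take (5,6); take (8,10); take (11,12); take (12,13); take (17,18); take (19,20); take (21,23).
Selected 9 jobs.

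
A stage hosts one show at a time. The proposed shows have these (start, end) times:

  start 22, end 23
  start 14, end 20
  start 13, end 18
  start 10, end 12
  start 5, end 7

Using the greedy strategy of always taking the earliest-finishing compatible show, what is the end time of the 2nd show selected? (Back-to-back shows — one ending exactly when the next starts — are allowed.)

12

Sorted by end: (5,7)  (10,12)  (13,18)  (14,20)  (22,23)
take (5,7); take (10,12); take (13,18); take (22,23).
Selected: (5,7) (10,12) (13,18) (22,23)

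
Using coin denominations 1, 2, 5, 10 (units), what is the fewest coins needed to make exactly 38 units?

6

38 = 3×10 + 1×5 + 1×2 + 1×1
Total coins = 3 + 1 + 1 + 1 = 6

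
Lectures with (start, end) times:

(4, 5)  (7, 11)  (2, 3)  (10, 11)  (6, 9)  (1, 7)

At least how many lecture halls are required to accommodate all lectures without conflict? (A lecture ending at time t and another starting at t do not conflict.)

The answer is the maximum number of intervals overlapping at any instant.
starts: [1, 2, 4, 6, 7, 10]
ends:   [3, 5, 7, 9, 11, 11]
s1→1 s2→2  — peak 2.

2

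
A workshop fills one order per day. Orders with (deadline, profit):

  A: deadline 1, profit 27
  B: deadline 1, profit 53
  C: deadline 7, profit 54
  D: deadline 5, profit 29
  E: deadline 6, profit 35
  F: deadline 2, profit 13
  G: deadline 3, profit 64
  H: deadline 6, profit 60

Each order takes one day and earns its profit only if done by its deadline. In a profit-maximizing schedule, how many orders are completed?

7

By profit: G(d3,64), H(d6,60), C(d7,54), B(d1,53), E(d6,35), D(d5,29), A(d1,27), F(d2,13)
G→slot 3; H→slot 6; C→slot 7; B→slot 1; E→slot 5; D→slot 4; A skipped; F→slot 2.
7 of 8 scheduled.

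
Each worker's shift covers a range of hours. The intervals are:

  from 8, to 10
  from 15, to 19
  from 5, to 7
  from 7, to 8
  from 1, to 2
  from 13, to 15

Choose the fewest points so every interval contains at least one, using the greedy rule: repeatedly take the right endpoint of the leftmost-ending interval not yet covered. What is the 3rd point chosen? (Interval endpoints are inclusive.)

10

Sorted: [1,2] [5,7] [7,8] [8,10] [13,15] [15,19]
{[1,2]} hit by 2; {[5,7],[7,8]} hit by 7; {[8,10]} hit by 10; {[13,15],[15,19]} hit by 15.
Points: 2, 7, 10, 15 (4 total).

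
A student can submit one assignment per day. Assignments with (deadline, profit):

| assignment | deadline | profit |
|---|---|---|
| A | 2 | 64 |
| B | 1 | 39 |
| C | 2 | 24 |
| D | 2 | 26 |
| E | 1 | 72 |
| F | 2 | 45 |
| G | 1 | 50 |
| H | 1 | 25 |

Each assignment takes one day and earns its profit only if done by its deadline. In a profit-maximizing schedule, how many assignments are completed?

2

Take jobs in profit order; each goes to the latest open slot no later than its deadline.
Profit order: E=72 A=64 G=50 F=45 B=39 D=26 H=25 C=24
Assign: E→slot 1, A→slot 2, G skipped, F skipped, B skipped, D skipped, H skipped, C skipped.
Slots: [1:E] [2:A]
2 of 8 scheduled.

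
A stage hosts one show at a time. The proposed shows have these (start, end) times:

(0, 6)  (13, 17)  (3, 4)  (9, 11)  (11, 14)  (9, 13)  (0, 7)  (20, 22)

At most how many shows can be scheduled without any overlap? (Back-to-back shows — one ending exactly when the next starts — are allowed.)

4

Sort by end time and greedily take each interval whose start is ≥ the last chosen end.
Sorted by end: (3,4)  (0,6)  (0,7)  (9,11)  (9,13)  (11,14)  (13,17)  (20,22)
take (3,4); take (9,11); take (11,14); skip (13,17); take (20,22).
Selected 4 shows.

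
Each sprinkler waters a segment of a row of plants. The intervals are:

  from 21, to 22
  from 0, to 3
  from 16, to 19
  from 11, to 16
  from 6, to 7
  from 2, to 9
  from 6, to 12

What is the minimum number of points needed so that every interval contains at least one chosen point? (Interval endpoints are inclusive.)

4

Sort by right endpoint; whenever an interval is uncovered, place a point at its right end.
By right end: [0,3]  [6,7]  [2,9]  [6,12]  [11,16]  [16,19]  [21,22]
[0,3] uncovered → point at 3; [6,7] uncovered → point at 7; [11,16] uncovered → point at 16; [21,22] uncovered → point at 22.
Points: 3, 7, 16, 22 (4 total).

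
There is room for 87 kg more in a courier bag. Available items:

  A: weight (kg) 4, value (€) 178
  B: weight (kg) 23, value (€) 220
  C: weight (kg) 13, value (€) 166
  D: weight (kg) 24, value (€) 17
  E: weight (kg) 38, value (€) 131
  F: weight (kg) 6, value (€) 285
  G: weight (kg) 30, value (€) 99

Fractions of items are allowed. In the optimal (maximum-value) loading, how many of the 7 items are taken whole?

5

Order: F (285/6=47.50) > A (178/4=44.50) > C (166/13=12.77) > B (220/23=9.57) > E (131/38=3.45) > G (99/30=3.30) > D (17/24=0.71)
Fill: take F (6 @ 285) → take A (4 @ 178) → take C (13 @ 166) → take B (23 @ 220) → take E (38 @ 131) → take 3/30 of G → 9.90; 87/87 used.
5 item(s) taken whole; one partial (take 3/30 of G).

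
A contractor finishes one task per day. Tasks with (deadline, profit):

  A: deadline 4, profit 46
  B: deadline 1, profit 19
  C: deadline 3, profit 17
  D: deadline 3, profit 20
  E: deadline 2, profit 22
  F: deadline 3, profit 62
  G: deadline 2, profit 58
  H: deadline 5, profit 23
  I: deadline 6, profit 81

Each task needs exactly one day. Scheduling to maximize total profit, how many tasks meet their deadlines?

By profit: I(d6,81), F(d3,62), G(d2,58), A(d4,46), H(d5,23), E(d2,22), D(d3,20), B(d1,19), C(d3,17)
I→slot 6; F→slot 3; G→slot 2; A→slot 4; H→slot 5; E→slot 1; D skipped; B skipped; C skipped.
6 of 9 scheduled.

6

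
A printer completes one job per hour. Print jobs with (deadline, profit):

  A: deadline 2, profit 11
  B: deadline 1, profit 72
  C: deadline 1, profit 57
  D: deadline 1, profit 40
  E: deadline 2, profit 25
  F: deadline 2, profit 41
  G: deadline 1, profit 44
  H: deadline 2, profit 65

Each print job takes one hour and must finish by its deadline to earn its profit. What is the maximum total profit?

Take jobs in profit order; each goes to the latest open slot no later than its deadline.
Profit order: B=72 H=65 C=57 G=44 F=41 D=40 E=25 A=11
Assign: B→slot 1, H→slot 2, C skipped, G skipped, F skipped, D skipped, E skipped, A skipped.
Slots: [1:B] [2:H]
Profit = 72 + 65 = 137

137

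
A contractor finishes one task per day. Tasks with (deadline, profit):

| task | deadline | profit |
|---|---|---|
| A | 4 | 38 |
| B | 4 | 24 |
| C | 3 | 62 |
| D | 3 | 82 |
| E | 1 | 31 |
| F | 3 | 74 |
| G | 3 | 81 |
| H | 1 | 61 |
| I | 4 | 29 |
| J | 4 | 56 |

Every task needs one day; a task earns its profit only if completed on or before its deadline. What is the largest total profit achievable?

293

By profit: D(d3,82), G(d3,81), F(d3,74), C(d3,62), H(d1,61), J(d4,56), A(d4,38), E(d1,31), I(d4,29), B(d4,24)
D→slot 3; G→slot 2; F→slot 1; C skipped; H skipped; J→slot 4; A skipped; E skipped; I skipped; B skipped.
Profit = 74 + 81 + 82 + 56 = 293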